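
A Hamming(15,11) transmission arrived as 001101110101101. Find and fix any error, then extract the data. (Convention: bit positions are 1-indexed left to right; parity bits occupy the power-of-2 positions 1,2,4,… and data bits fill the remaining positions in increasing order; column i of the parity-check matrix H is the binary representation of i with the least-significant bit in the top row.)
Syndrome s = H · r^T (mod 2), r = 001101110101101:
  s[0] = (101010101010101)·(001101110101101) mod 2 = 0+0+1+0+0+0+1+0+0+0+0+0+1+0+1 mod 2 = 0
  s[1] = (011001100110011)·(001101110101101) mod 2 = 0+0+1+0+0+1+1+0+0+1+0+0+0+0+1 mod 2 = 1
  s[2] = (000111100001111)·(001101110101101) mod 2 = 0+0+0+1+0+1+1+0+0+0+0+1+1+0+1 mod 2 = 0
  s[3] = (000000011111111)·(001101110101101) mod 2 = 0+0+0+0+0+0+0+1+0+1+0+1+1+0+1 mod 2 = 1
Syndrome = 0101
Column 10 of H equals this syndrome → error at bit 10 (1-indexed).
Flip bit 10: 001101110101101 → 001101110001101
Extract data bits at positions {3,5,6,7,9,10,11,12,13,14,15}: 10110001101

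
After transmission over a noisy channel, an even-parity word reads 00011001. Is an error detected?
Sum of received bits: 0+0+0+1+1+0+0+1 = 3; 3 mod 2 = 1. Result is 1 ≠ 0 → error detected.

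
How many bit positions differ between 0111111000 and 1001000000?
XOR = 1110111000, count of 1s = 6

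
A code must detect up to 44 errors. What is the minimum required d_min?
Detecting e errors requires d_min ≥ e + 1 = 44 + 1 = 45.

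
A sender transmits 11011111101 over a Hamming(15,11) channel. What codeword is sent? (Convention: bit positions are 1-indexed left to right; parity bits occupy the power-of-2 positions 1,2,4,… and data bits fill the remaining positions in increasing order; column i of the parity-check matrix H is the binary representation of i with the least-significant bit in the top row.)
Codeword c = d · G (mod 2), d = 11011111101:
  c[0] = d·G[:,0] = (11011111101)·(11011010101) mod 2 = 1+1+0+1+1+0+1+0+1+0+1 mod 2 = 1
  c[1] = d·G[:,1] = (11011111101)·(10110110011) mod 2 = 1+0+0+1+0+1+1+0+0+0+1 mod 2 = 1
  c[2] = d·G[:,2] = (11011111101)·(10000000000) mod 2 = 1+0+0+0+0+0+0+0+0+0+0 mod 2 = 1
  c[3] = d·G[:,3] = (11011111101)·(01110001111) mod 2 = 0+1+0+1+0+0+0+1+1+0+1 mod 2 = 1
  c[4] = d·G[:,4] = (11011111101)·(01000000000) mod 2 = 0+1+0+0+0+0+0+0+0+0+0 mod 2 = 1
  c[5] = d·G[:,5] = (11011111101)·(00100000000) mod 2 = 0+0+0+0+0+0+0+0+0+0+0 mod 2 = 0
  c[6] = d·G[:,6] = (11011111101)·(00010000000) mod 2 = 0+0+0+1+0+0+0+0+0+0+0 mod 2 = 1
  c[7] = d·G[:,7] = (11011111101)·(00001111111) mod 2 = 0+0+0+0+1+1+1+1+1+0+1 mod 2 = 0
  c[8] = d·G[:,8] = (11011111101)·(00001000000) mod 2 = 0+0+0+0+1+0+0+0+0+0+0 mod 2 = 1
  c[9] = d·G[:,9] = (11011111101)·(00000100000) mod 2 = 0+0+0+0+0+1+0+0+0+0+0 mod 2 = 1
  c[10] = d·G[:,10] = (11011111101)·(00000010000) mod 2 = 0+0+0+0+0+0+1+0+0+0+0 mod 2 = 1
  c[11] = d·G[:,11] = (11011111101)·(00000001000) mod 2 = 0+0+0+0+0+0+0+1+0+0+0 mod 2 = 1
  c[12] = d·G[:,12] = (11011111101)·(00000000100) mod 2 = 0+0+0+0+0+0+0+0+1+0+0 mod 2 = 1
  c[13] = d·G[:,13] = (11011111101)·(00000000010) mod 2 = 0+0+0+0+0+0+0+0+0+0+0 mod 2 = 0
  c[14] = d·G[:,14] = (11011111101)·(00000000001) mod 2 = 0+0+0+0+0+0+0+0+0+0+1 mod 2 = 1
Codeword = 111110101111101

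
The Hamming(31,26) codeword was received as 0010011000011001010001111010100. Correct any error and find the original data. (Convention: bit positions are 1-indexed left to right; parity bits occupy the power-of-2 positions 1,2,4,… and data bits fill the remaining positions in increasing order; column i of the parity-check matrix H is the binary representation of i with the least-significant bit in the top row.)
Syndrome s = H · r^T (mod 2), r = 0010011000011001010001111010100:
  s[0] = (1010101010101010101010101010101)·(0010011000011001010001111010100) mod 2 = 0+0+1+0+0+0+1+0+0+0+0+0+1+0+0+0+0+0+0+0+0+0+1+0+1+0+1+0+1+0+0 mod 2 = 1
  s[1] = (0110011001100110011001100110011)·(0010011000011001010001111010100) mod 2 = 0+0+1+0+0+1+1+0+0+0+0+0+0+0+0+0+0+1+0+0+0+1+1+0+0+0+1+0+0+0+0 mod 2 = 1
  s[2] = (0001111000011110000111100001111)·(0010011000011001010001111010100) mod 2 = 0+0+0+0+0+1+1+0+0+0+0+1+1+0+0+0+0+0+0+0+0+1+1+0+0+0+0+0+1+0+0 mod 2 = 1
  s[3] = (0000000111111110000000011111111)·(0010011000011001010001111010100) mod 2 = 0+0+0+0+0+0+0+0+0+0+0+1+1+0+0+0+0+0+0+0+0+0+0+1+1+0+1+0+1+0+0 mod 2 = 0
  s[4] = (0000000000000001111111111111111)·(0010011000011001010001111010100) mod 2 = 0+0+0+0+0+0+0+0+0+0+0+0+0+0+0+1+0+1+0+0+0+1+1+1+1+0+1+0+1+0+0 mod 2 = 0
Syndrome = 11100
Column 7 of H equals this syndrome → error at bit 7 (1-indexed).
Flip bit 7: 0010011000011001010001111010100 → 0010010000011001010001111010100
Extract data bits at positions {3,5,6,7,9,10,11,12,13,14,15,17,18,19,20,21,22,23,24,25,26,27,28,29,30,31}: 10100001100010001111010100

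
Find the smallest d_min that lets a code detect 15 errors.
Detecting e errors requires d_min ≥ e + 1 = 15 + 1 = 16.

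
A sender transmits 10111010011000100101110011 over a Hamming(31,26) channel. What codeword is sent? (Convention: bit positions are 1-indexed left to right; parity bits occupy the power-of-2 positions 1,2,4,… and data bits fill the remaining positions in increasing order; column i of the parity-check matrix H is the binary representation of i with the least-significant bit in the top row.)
Codeword c = d · G (mod 2), d = 10111010011000100101110011:
  c[0] = d·G[:,0] = (10111010011000100101110011)·(11011010101101010101010101) mod 2 = 1+0+0+1+1+0+1+0+0+0+1+0+0+0+0+0+0+1+0+1+0+1+0+0+0+1 mod 2 = 1
  c[1] = d·G[:,1] = (10111010011000100101110011)·(10110110011011001100110011) mod 2 = 1+0+1+1+0+0+1+0+0+1+1+0+0+0+0+0+0+1+0+0+1+1+0+0+1+1 mod 2 = 1
  c[2] = d·G[:,2] = (10111010011000100101110011)·(10000000000000000000000000) mod 2 = 1+0+0+0+0+0+0+0+0+0+0+0+0+0+0+0+0+0+0+0+0+0+0+0+0+0 mod 2 = 1
  c[3] = d·G[:,3] = (10111010011000100101110011)·(01110001111000111100001111) mod 2 = 0+0+1+1+0+0+0+0+0+1+1+0+0+0+1+0+0+1+0+0+0+0+0+0+1+1 mod 2 = 0
  c[4] = d·G[:,4] = (10111010011000100101110011)·(01000000000000000000000000) mod 2 = 0+0+0+0+0+0+0+0+0+0+0+0+0+0+0+0+0+0+0+0+0+0+0+0+0+0 mod 2 = 0
  c[5] = d·G[:,5] = (10111010011000100101110011)·(00100000000000000000000000) mod 2 = 0+0+1+0+0+0+0+0+0+0+0+0+0+0+0+0+0+0+0+0+0+0+0+0+0+0 mod 2 = 1
  c[6] = d·G[:,6] = (10111010011000100101110011)·(00010000000000000000000000) mod 2 = 0+0+0+1+0+0+0+0+0+0+0+0+0+0+0+0+0+0+0+0+0+0+0+0+0+0 mod 2 = 1
  c[7] = d·G[:,7] = (10111010011000100101110011)·(00001111111000000011111111) mod 2 = 0+0+0+0+1+0+1+0+0+1+1+0+0+0+0+0+0+0+0+1+1+1+0+0+1+1 mod 2 = 1
  c[8] = d·G[:,8] = (10111010011000100101110011)·(00001000000000000000000000) mod 2 = 0+0+0+0+1+0+0+0+0+0+0+0+0+0+0+0+0+0+0+0+0+0+0+0+0+0 mod 2 = 1
  c[9] = d·G[:,9] = (10111010011000100101110011)·(00000100000000000000000000) mod 2 = 0+0+0+0+0+0+0+0+0+0+0+0+0+0+0+0+0+0+0+0+0+0+0+0+0+0 mod 2 = 0
  c[10] = d·G[:,10] = (10111010011000100101110011)·(00000010000000000000000000) mod 2 = 0+0+0+0+0+0+1+0+0+0+0+0+0+0+0+0+0+0+0+0+0+0+0+0+0+0 mod 2 = 1
  c[11] = d·G[:,11] = (10111010011000100101110011)·(00000001000000000000000000) mod 2 = 0+0+0+0+0+0+0+0+0+0+0+0+0+0+0+0+0+0+0+0+0+0+0+0+0+0 mod 2 = 0
  c[12] = d·G[:,12] = (10111010011000100101110011)·(00000000100000000000000000) mod 2 = 0+0+0+0+0+0+0+0+0+0+0+0+0+0+0+0+0+0+0+0+0+0+0+0+0+0 mod 2 = 0
  c[13] = d·G[:,13] = (10111010011000100101110011)·(00000000010000000000000000) mod 2 = 0+0+0+0+0+0+0+0+0+1+0+0+0+0+0+0+0+0+0+0+0+0+0+0+0+0 mod 2 = 1
  c[14] = d·G[:,14] = (10111010011000100101110011)·(00000000001000000000000000) mod 2 = 0+0+0+0+0+0+0+0+0+0+1+0+0+0+0+0+0+0+0+0+0+0+0+0+0+0 mod 2 = 1
  c[15] = d·G[:,15] = (10111010011000100101110011)·(00000000000111111111111111) mod 2 = 0+0+0+0+0+0+0+0+0+0+0+0+0+0+1+0+0+1+0+1+1+1+0+0+1+1 mod 2 = 1
  c[16] = d·G[:,16] = (10111010011000100101110011)·(00000000000100000000000000) mod 2 = 0+0+0+0+0+0+0+0+0+0+0+0+0+0+0+0+0+0+0+0+0+0+0+0+0+0 mod 2 = 0
  c[17] = d·G[:,17] = (10111010011000100101110011)·(00000000000010000000000000) mod 2 = 0+0+0+0+0+0+0+0+0+0+0+0+0+0+0+0+0+0+0+0+0+0+0+0+0+0 mod 2 = 0
  c[18] = d·G[:,18] = (10111010011000100101110011)·(00000000000001000000000000) mod 2 = 0+0+0+0+0+0+0+0+0+0+0+0+0+0+0+0+0+0+0+0+0+0+0+0+0+0 mod 2 = 0
  c[19] = d·G[:,19] = (10111010011000100101110011)·(00000000000000100000000000) mod 2 = 0+0+0+0+0+0+0+0+0+0+0+0+0+0+1+0+0+0+0+0+0+0+0+0+0+0 mod 2 = 1
  c[20] = d·G[:,20] = (10111010011000100101110011)·(00000000000000010000000000) mod 2 = 0+0+0+0+0+0+0+0+0+0+0+0+0+0+0+0+0+0+0+0+0+0+0+0+0+0 mod 2 = 0
  c[21] = d·G[:,21] = (10111010011000100101110011)·(00000000000000001000000000) mod 2 = 0+0+0+0+0+0+0+0+0+0+0+0+0+0+0+0+0+0+0+0+0+0+0+0+0+0 mod 2 = 0
  c[22] = d·G[:,22] = (10111010011000100101110011)·(00000000000000000100000000) mod 2 = 0+0+0+0+0+0+0+0+0+0+0+0+0+0+0+0+0+1+0+0+0+0+0+0+0+0 mod 2 = 1
  c[23] = d·G[:,23] = (10111010011000100101110011)·(00000000000000000010000000) mod 2 = 0+0+0+0+0+0+0+0+0+0+0+0+0+0+0+0+0+0+0+0+0+0+0+0+0+0 mod 2 = 0
  c[24] = d·G[:,24] = (10111010011000100101110011)·(00000000000000000001000000) mod 2 = 0+0+0+0+0+0+0+0+0+0+0+0+0+0+0+0+0+0+0+1+0+0+0+0+0+0 mod 2 = 1
  c[25] = d·G[:,25] = (10111010011000100101110011)·(00000000000000000000100000) mod 2 = 0+0+0+0+0+0+0+0+0+0+0+0+0+0+0+0+0+0+0+0+1+0+0+0+0+0 mod 2 = 1
  c[26] = d·G[:,26] = (10111010011000100101110011)·(00000000000000000000010000) mod 2 = 0+0+0+0+0+0+0+0+0+0+0+0+0+0+0+0+0+0+0+0+0+1+0+0+0+0 mod 2 = 1
  c[27] = d·G[:,27] = (10111010011000100101110011)·(00000000000000000000001000) mod 2 = 0+0+0+0+0+0+0+0+0+0+0+0+0+0+0+0+0+0+0+0+0+0+0+0+0+0 mod 2 = 0
  c[28] = d·G[:,28] = (10111010011000100101110011)·(00000000000000000000000100) mod 2 = 0+0+0+0+0+0+0+0+0+0+0+0+0+0+0+0+0+0+0+0+0+0+0+0+0+0 mod 2 = 0
  c[29] = d·G[:,29] = (10111010011000100101110011)·(00000000000000000000000010) mod 2 = 0+0+0+0+0+0+0+0+0+0+0+0+0+0+0+0+0+0+0+0+0+0+0+0+1+0 mod 2 = 1
  c[30] = d·G[:,30] = (10111010011000100101110011)·(00000000000000000000000001) mod 2 = 0+0+0+0+0+0+0+0+0+0+0+0+0+0+0+0+0+0+0+0+0+0+0+0+0+1 mod 2 = 1
Codeword = 1110011110100111000100101110011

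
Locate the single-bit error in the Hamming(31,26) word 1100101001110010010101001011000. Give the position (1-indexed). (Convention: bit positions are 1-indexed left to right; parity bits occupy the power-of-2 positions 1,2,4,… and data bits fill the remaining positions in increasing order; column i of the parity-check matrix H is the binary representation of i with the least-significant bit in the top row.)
Syndrome s = H · r^T (mod 2), r = 1100101001110010010101001011000:
  s[0] = (1010101010101010101010101010101)·(1100101001110010010101001011000) mod 2 = 1+0+0+0+1+0+1+0+0+0+1+0+0+0+1+0+0+0+0+0+0+0+0+0+1+0+1+0+0+0+0 mod 2 = 1
  s[1] = (0110011001100110011001100110011)·(1100101001110010010101001011000) mod 2 = 0+1+0+0+0+0+1+0+0+1+1+0+0+0+1+0+0+1+0+0+0+1+0+0+0+0+1+0+0+0+0 mod 2 = 0
  s[2] = (0001111000011110000111100001111)·(1100101001110010010101001011000) mod 2 = 0+0+0+0+1+0+1+0+0+0+0+1+0+0+1+0+0+0+0+1+0+1+0+0+0+0+0+1+0+0+0 mod 2 = 1
  s[3] = (0000000111111110000000011111111)·(1100101001110010010101001011000) mod 2 = 0+0+0+0+0+0+0+0+0+1+1+1+0+0+1+0+0+0+0+0+0+0+0+0+1+0+1+1+0+0+0 mod 2 = 1
  s[4] = (0000000000000001111111111111111)·(1100101001110010010101001011000) mod 2 = 0+0+0+0+0+0+0+0+0+0+0+0+0+0+0+0+0+1+0+1+0+1+0+0+1+0+1+1+0+0+0 mod 2 = 0
Syndrome = 10110
Column i of H is the binary representation of i, so the syndrome is the binary index of the flipped bit.
Read s = 10110 with s[0] as LSB: 1·2^0 + 0·2^1 + 1·2^2 + 1·2^3 + 0·2^4 = 13.
Error is at bit position 13.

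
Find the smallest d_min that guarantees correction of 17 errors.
Correcting t errors requires d_min ≥ 2t + 1 = 2·17 + 1 = 35.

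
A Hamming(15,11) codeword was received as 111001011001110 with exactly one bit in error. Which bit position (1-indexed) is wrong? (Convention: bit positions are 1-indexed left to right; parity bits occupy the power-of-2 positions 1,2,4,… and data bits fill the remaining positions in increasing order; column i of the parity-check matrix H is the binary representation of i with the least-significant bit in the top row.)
Syndrome s = H · r^T (mod 2), r = 111001011001110:
  s[0] = (101010101010101)·(111001011001110) mod 2 = 1+0+1+0+0+0+0+0+1+0+0+0+1+0+0 mod 2 = 0
  s[1] = (011001100110011)·(111001011001110) mod 2 = 0+1+1+0+0+1+0+0+0+0+0+0+0+1+0 mod 2 = 0
  s[2] = (000111100001111)·(111001011001110) mod 2 = 0+0+0+0+0+1+0+0+0+0+0+1+1+1+0 mod 2 = 0
  s[3] = (000000011111111)·(111001011001110) mod 2 = 0+0+0+0+0+0+0+1+1+0+0+1+1+1+0 mod 2 = 1
Syndrome = 0001
Column i of H is the binary representation of i, so the syndrome is the binary index of the flipped bit.
Read s = 0001 with s[0] as LSB: 0·2^0 + 0·2^1 + 0·2^2 + 1·2^3 = 8.
Error is at bit position 8.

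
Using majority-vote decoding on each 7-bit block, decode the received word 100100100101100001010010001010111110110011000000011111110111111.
Split into 7-bit blocks and majority-vote each:
  block 1 = 1001001: 3 ones, 4 zeros → 0
  block 2 = 0010110: 3 ones, 4 zeros → 0
  block 3 = 0001010: 2 ones, 5 zeros → 0
  block 4 = 0100010: 2 ones, 5 zeros → 0
  block 5 = 1011111: 6 ones, 1 zeros → 1
  block 6 = 0110011: 4 ones, 3 zeros → 1
  block 7 = 0000000: 0 ones, 7 zeros → 0
  block 8 = 1111111: 7 ones, 0 zeros → 1
  block 9 = 0111111: 6 ones, 1 zeros → 1
Decoded = 000011011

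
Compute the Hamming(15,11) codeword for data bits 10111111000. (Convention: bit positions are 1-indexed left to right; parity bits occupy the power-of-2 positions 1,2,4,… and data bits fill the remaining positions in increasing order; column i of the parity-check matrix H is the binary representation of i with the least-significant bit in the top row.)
Codeword c = d · G (mod 2), d = 10111111000:
  c[0] = d·G[:,0] = (10111111000)·(11011010101) mod 2 = 1+0+0+1+1+0+1+0+0+0+0 mod 2 = 0
  c[1] = d·G[:,1] = (10111111000)·(10110110011) mod 2 = 1+0+1+1+0+1+1+0+0+0+0 mod 2 = 1
  c[2] = d·G[:,2] = (10111111000)·(10000000000) mod 2 = 1+0+0+0+0+0+0+0+0+0+0 mod 2 = 1
  c[3] = d·G[:,3] = (10111111000)·(01110001111) mod 2 = 0+0+1+1+0+0+0+1+0+0+0 mod 2 = 1
  c[4] = d·G[:,4] = (10111111000)·(01000000000) mod 2 = 0+0+0+0+0+0+0+0+0+0+0 mod 2 = 0
  c[5] = d·G[:,5] = (10111111000)·(00100000000) mod 2 = 0+0+1+0+0+0+0+0+0+0+0 mod 2 = 1
  c[6] = d·G[:,6] = (10111111000)·(00010000000) mod 2 = 0+0+0+1+0+0+0+0+0+0+0 mod 2 = 1
  c[7] = d·G[:,7] = (10111111000)·(00001111111) mod 2 = 0+0+0+0+1+1+1+1+0+0+0 mod 2 = 0
  c[8] = d·G[:,8] = (10111111000)·(00001000000) mod 2 = 0+0+0+0+1+0+0+0+0+0+0 mod 2 = 1
  c[9] = d·G[:,9] = (10111111000)·(00000100000) mod 2 = 0+0+0+0+0+1+0+0+0+0+0 mod 2 = 1
  c[10] = d·G[:,10] = (10111111000)·(00000010000) mod 2 = 0+0+0+0+0+0+1+0+0+0+0 mod 2 = 1
  c[11] = d·G[:,11] = (10111111000)·(00000001000) mod 2 = 0+0+0+0+0+0+0+1+0+0+0 mod 2 = 1
  c[12] = d·G[:,12] = (10111111000)·(00000000100) mod 2 = 0+0+0+0+0+0+0+0+0+0+0 mod 2 = 0
  c[13] = d·G[:,13] = (10111111000)·(00000000010) mod 2 = 0+0+0+0+0+0+0+0+0+0+0 mod 2 = 0
  c[14] = d·G[:,14] = (10111111000)·(00000000001) mod 2 = 0+0+0+0+0+0+0+0+0+0+0 mod 2 = 0
Codeword = 011101101111000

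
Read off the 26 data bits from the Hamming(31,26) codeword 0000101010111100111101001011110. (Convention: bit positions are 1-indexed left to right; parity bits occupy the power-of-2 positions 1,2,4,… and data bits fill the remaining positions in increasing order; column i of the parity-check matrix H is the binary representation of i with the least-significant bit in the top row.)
Parity bits occupy power-of-2 positions; data bits are at positions {3,5,6,7,9,10,11,12,13,14,15,17,18,19,20,21,22,23,24,25,26,27,28,29,30,31} (1-indexed).
Extract: c[3]=0 c[5]=1 c[6]=0 c[7]=1 c[9]=1 c[10]=0 c[11]=1 c[12]=1 c[13]=1 c[14]=1 c[15]=0 c[17]=1 c[18]=1 c[19]=1 c[20]=1 c[21]=0 c[22]=1 c[23]=0 c[24]=0 c[25]=1 c[26]=0 c[27]=1 c[28]=1 c[29]=1 c[30]=1 c[31]=0
Data = 01011011110111101001011110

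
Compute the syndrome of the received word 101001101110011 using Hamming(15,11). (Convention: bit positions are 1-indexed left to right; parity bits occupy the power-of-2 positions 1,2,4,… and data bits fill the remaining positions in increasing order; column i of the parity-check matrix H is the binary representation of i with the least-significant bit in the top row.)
Syndrome s = H · r^T (mod 2), r = 101001101110011:
  s[0] = (101010101010101)·(101001101110011) mod 2 = 1+0+1+0+0+0+1+0+1+0+1+0+0+0+1 mod 2 = 0
  s[1] = (011001100110011)·(101001101110011) mod 2 = 0+0+1+0+0+1+1+0+0+1+1+0+0+1+1 mod 2 = 1
  s[2] = (000111100001111)·(101001101110011) mod 2 = 0+0+0+0+0+1+1+0+0+0+0+0+0+1+1 mod 2 = 0
  s[3] = (000000011111111)·(101001101110011) mod 2 = 0+0+0+0+0+0+0+0+1+1+1+0+0+1+1 mod 2 = 1
Syndrome = 0101
Non-zero syndrome: error at position 10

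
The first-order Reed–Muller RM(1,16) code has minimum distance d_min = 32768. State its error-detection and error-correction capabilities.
Detection only: up to d_min − 1 = 32767 errors.
Correction: up to ⌊(d_min − 1)/2⌋ = ⌊32767/2⌋ = 16383 errors.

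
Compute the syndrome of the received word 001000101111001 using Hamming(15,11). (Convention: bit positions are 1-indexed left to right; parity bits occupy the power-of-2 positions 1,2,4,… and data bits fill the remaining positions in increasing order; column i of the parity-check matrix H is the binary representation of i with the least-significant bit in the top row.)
Syndrome s = H · r^T (mod 2), r = 001000101111001:
  s[0] = (101010101010101)·(001000101111001) mod 2 = 0+0+1+0+0+0+1+0+1+0+1+0+0+0+1 mod 2 = 1
  s[1] = (011001100110011)·(001000101111001) mod 2 = 0+0+1+0+0+0+1+0+0+1+1+0+0+0+1 mod 2 = 1
  s[2] = (000111100001111)·(001000101111001) mod 2 = 0+0+0+0+0+0+1+0+0+0+0+1+0+0+1 mod 2 = 1
  s[3] = (000000011111111)·(001000101111001) mod 2 = 0+0+0+0+0+0+0+0+1+1+1+1+0+0+1 mod 2 = 1
Syndrome = 1111
Non-zero syndrome: error at position 15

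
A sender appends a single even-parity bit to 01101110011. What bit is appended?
Sum of data bits: 0+1+1+0+1+1+1+0+0+1+1 = 7.
7 mod 2 = 1, so parity bit = 1.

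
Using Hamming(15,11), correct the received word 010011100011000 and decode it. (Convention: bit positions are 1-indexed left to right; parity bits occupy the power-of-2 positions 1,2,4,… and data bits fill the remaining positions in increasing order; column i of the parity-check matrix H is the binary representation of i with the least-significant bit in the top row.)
Syndrome s = H · r^T (mod 2), r = 010011100011000:
  s[0] = (101010101010101)·(010011100011000) mod 2 = 0+0+0+0+1+0+1+0+0+0+1+0+0+0+0 mod 2 = 1
  s[1] = (011001100110011)·(010011100011000) mod 2 = 0+1+0+0+0+1+1+0+0+0+1+0+0+0+0 mod 2 = 0
  s[2] = (000111100001111)·(010011100011000) mod 2 = 0+0+0+0+1+1+1+0+0+0+0+1+0+0+0 mod 2 = 0
  s[3] = (000000011111111)·(010011100011000) mod 2 = 0+0+0+0+0+0+0+0+0+0+1+1+0+0+0 mod 2 = 0
Syndrome = 1000
Column 1 of H equals this syndrome → error at bit 1 (1-indexed).
Flip bit 1: 010011100011000 → 110011100011000
Extract data bits at positions {3,5,6,7,9,10,11,12,13,14,15}: 01110011000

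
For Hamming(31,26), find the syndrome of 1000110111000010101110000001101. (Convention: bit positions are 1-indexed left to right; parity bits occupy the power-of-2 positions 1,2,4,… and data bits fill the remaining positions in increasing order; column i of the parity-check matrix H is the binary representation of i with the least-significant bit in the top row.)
Syndrome s = H · r^T (mod 2), r = 1000110111000010101110000001101:
  s[0] = (1010101010101010101010101010101)·(1000110111000010101110000001101) mod 2 = 1+0+0+0+1+0+0+0+1+0+0+0+0+0+1+0+1+0+1+0+1+0+0+0+0+0+0+0+1+0+1 mod 2 = 1
  s[1] = (0110011001100110011001100110011)·(1000110111000010101110000001101) mod 2 = 0+0+0+0+0+1+0+0+0+1+0+0+0+0+1+0+0+0+1+0+0+0+0+0+0+0+0+0+0+0+1 mod 2 = 1
  s[2] = (0001111000011110000111100001111)·(1000110111000010101110000001101) mod 2 = 0+0+0+0+1+1+0+0+0+0+0+0+0+0+1+0+0+0+0+1+1+0+0+0+0+0+0+1+1+0+1 mod 2 = 0
  s[3] = (0000000111111110000000011111111)·(1000110111000010101110000001101) mod 2 = 0+0+0+0+0+0+0+1+1+1+0+0+0+0+1+0+0+0+0+0+0+0+0+0+0+0+0+1+1+0+1 mod 2 = 1
  s[4] = (0000000000000001111111111111111)·(1000110111000010101110000001101) mod 2 = 0+0+0+0+0+0+0+0+0+0+0+0+0+0+0+0+1+0+1+1+1+0+0+0+0+0+0+1+1+0+1 mod 2 = 1
Syndrome = 11011
Non-zero syndrome: error at position 27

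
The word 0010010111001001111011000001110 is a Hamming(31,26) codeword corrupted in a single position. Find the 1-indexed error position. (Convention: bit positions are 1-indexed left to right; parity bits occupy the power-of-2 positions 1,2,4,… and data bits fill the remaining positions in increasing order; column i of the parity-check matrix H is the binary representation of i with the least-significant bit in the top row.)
Syndrome s = H · r^T (mod 2), r = 0010010111001001111011000001110:
  s[0] = (1010101010101010101010101010101)·(0010010111001001111011000001110) mod 2 = 0+0+1+0+0+0+0+0+1+0+0+0+1+0+0+0+1+0+1+0+1+0+0+0+0+0+0+0+1+0+0 mod 2 = 1
  s[1] = (0110011001100110011001100110011)·(0010010111001001111011000001110) mod 2 = 0+0+1+0+0+1+0+0+0+1+0+0+0+0+0+0+0+1+1+0+0+1+0+0+0+0+0+0+0+1+0 mod 2 = 1
  s[2] = (0001111000011110000111100001111)·(0010010111001001111011000001110) mod 2 = 0+0+0+0+0+1+0+0+0+0+0+0+1+0+0+0+0+0+0+0+1+1+0+0+0+0+0+1+1+1+0 mod 2 = 1
  s[3] = (0000000111111110000000011111111)·(0010010111001001111011000001110) mod 2 = 0+0+0+0+0+0+0+1+1+1+0+0+1+0+0+0+0+0+0+0+0+0+0+0+0+0+0+1+1+1+0 mod 2 = 1
  s[4] = (0000000000000001111111111111111)·(0010010111001001111011000001110) mod 2 = 0+0+0+0+0+0+0+0+0+0+0+0+0+0+0+1+1+1+1+0+1+1+0+0+0+0+0+1+1+1+0 mod 2 = 1
Syndrome = 11111
Column i of H is the binary representation of i, so the syndrome is the binary index of the flipped bit.
Read s = 11111 with s[0] as LSB: 1·2^0 + 1·2^1 + 1·2^2 + 1·2^3 + 1·2^4 = 31.
Error is at bit position 31.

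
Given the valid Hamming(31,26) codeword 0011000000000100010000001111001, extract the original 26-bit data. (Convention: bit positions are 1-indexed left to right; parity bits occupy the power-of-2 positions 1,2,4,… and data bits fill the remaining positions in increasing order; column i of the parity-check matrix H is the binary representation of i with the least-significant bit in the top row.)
Parity bits occupy power-of-2 positions; data bits are at positions {3,5,6,7,9,10,11,12,13,14,15,17,18,19,20,21,22,23,24,25,26,27,28,29,30,31} (1-indexed).
Extract: c[3]=1 c[5]=0 c[6]=0 c[7]=0 c[9]=0 c[10]=0 c[11]=0 c[12]=0 c[13]=0 c[14]=1 c[15]=0 c[17]=0 c[18]=1 c[19]=0 c[20]=0 c[21]=0 c[22]=0 c[23]=0 c[24]=0 c[25]=1 c[26]=1 c[27]=1 c[28]=1 c[29]=0 c[30]=0 c[31]=1
Data = 10000000010010000001111001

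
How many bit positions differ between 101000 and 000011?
XOR = 101011, count of 1s = 4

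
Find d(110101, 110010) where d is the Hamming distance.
XOR = 000111, count of 1s = 3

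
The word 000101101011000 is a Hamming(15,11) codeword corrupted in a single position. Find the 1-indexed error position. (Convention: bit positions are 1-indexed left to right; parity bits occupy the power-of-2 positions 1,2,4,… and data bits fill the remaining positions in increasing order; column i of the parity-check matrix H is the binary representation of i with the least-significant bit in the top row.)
Syndrome s = H · r^T (mod 2), r = 000101101011000:
  s[0] = (101010101010101)·(000101101011000) mod 2 = 0+0+0+0+0+0+1+0+1+0+1+0+0+0+0 mod 2 = 1
  s[1] = (011001100110011)·(000101101011000) mod 2 = 0+0+0+0+0+1+1+0+0+0+1+0+0+0+0 mod 2 = 1
  s[2] = (000111100001111)·(000101101011000) mod 2 = 0+0+0+1+0+1+1+0+0+0+0+1+0+0+0 mod 2 = 0
  s[3] = (000000011111111)·(000101101011000) mod 2 = 0+0+0+0+0+0+0+0+1+0+1+1+0+0+0 mod 2 = 1
Syndrome = 1101
Column i of H is the binary representation of i, so the syndrome is the binary index of the flipped bit.
Read s = 1101 with s[0] as LSB: 1·2^0 + 1·2^1 + 0·2^2 + 1·2^3 = 11.
Error is at bit position 11.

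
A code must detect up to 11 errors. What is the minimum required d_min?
Detecting e errors requires d_min ≥ e + 1 = 11 + 1 = 12.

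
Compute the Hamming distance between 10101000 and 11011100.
XOR = 01110100, count of 1s = 4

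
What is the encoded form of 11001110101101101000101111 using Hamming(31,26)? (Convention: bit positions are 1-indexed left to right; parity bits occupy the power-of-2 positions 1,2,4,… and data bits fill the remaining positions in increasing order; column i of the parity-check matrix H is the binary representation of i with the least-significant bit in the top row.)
Codeword c = d · G (mod 2), d = 11001110101101101000101111:
  c[0] = d·G[:,0] = (11001110101101101000101111)·(11011010101101010101010101) mod 2 = 1+1+0+0+1+0+1+0+1+0+1+1+0+1+0+0+0+0+0+0+0+0+0+1+0+1 mod 2 = 0
  c[1] = d·G[:,1] = (11001110101101101000101111)·(10110110011011001100110011) mod 2 = 1+0+0+0+0+1+1+0+0+0+1+0+0+1+0+0+1+0+0+0+1+0+0+0+1+1 mod 2 = 1
  c[2] = d·G[:,2] = (11001110101101101000101111)·(10000000000000000000000000) mod 2 = 1+0+0+0+0+0+0+0+0+0+0+0+0+0+0+0+0+0+0+0+0+0+0+0+0+0 mod 2 = 1
  c[3] = d·G[:,3] = (11001110101101101000101111)·(01110001111000111100001111) mod 2 = 0+1+0+0+0+0+0+0+1+0+1+0+0+0+1+0+1+0+0+0+0+0+1+1+1+1 mod 2 = 1
  c[4] = d·G[:,4] = (11001110101101101000101111)·(01000000000000000000000000) mod 2 = 0+1+0+0+0+0+0+0+0+0+0+0+0+0+0+0+0+0+0+0+0+0+0+0+0+0 mod 2 = 1
  c[5] = d·G[:,5] = (11001110101101101000101111)·(00100000000000000000000000) mod 2 = 0+0+0+0+0+0+0+0+0+0+0+0+0+0+0+0+0+0+0+0+0+0+0+0+0+0 mod 2 = 0
  c[6] = d·G[:,6] = (11001110101101101000101111)·(00010000000000000000000000) mod 2 = 0+0+0+0+0+0+0+0+0+0+0+0+0+0+0+0+0+0+0+0+0+0+0+0+0+0 mod 2 = 0
  c[7] = d·G[:,7] = (11001110101101101000101111)·(00001111111000000011111111) mod 2 = 0+0+0+0+1+1+1+0+1+0+1+0+0+0+0+0+0+0+0+0+1+0+1+1+1+1 mod 2 = 0
  c[8] = d·G[:,8] = (11001110101101101000101111)·(00001000000000000000000000) mod 2 = 0+0+0+0+1+0+0+0+0+0+0+0+0+0+0+0+0+0+0+0+0+0+0+0+0+0 mod 2 = 1
  c[9] = d·G[:,9] = (11001110101101101000101111)·(00000100000000000000000000) mod 2 = 0+0+0+0+0+1+0+0+0+0+0+0+0+0+0+0+0+0+0+0+0+0+0+0+0+0 mod 2 = 1
  c[10] = d·G[:,10] = (11001110101101101000101111)·(00000010000000000000000000) mod 2 = 0+0+0+0+0+0+1+0+0+0+0+0+0+0+0+0+0+0+0+0+0+0+0+0+0+0 mod 2 = 1
  c[11] = d·G[:,11] = (11001110101101101000101111)·(00000001000000000000000000) mod 2 = 0+0+0+0+0+0+0+0+0+0+0+0+0+0+0+0+0+0+0+0+0+0+0+0+0+0 mod 2 = 0
  c[12] = d·G[:,12] = (11001110101101101000101111)·(00000000100000000000000000) mod 2 = 0+0+0+0+0+0+0+0+1+0+0+0+0+0+0+0+0+0+0+0+0+0+0+0+0+0 mod 2 = 1
  c[13] = d·G[:,13] = (11001110101101101000101111)·(00000000010000000000000000) mod 2 = 0+0+0+0+0+0+0+0+0+0+0+0+0+0+0+0+0+0+0+0+0+0+0+0+0+0 mod 2 = 0
  c[14] = d·G[:,14] = (11001110101101101000101111)·(00000000001000000000000000) mod 2 = 0+0+0+0+0+0+0+0+0+0+1+0+0+0+0+0+0+0+0+0+0+0+0+0+0+0 mod 2 = 1
  c[15] = d·G[:,15] = (11001110101101101000101111)·(00000000000111111111111111) mod 2 = 0+0+0+0+0+0+0+0+0+0+0+1+0+1+1+0+1+0+0+0+1+0+1+1+1+1 mod 2 = 1
  c[16] = d·G[:,16] = (11001110101101101000101111)·(00000000000100000000000000) mod 2 = 0+0+0+0+0+0+0+0+0+0+0+1+0+0+0+0+0+0+0+0+0+0+0+0+0+0 mod 2 = 1
  c[17] = d·G[:,17] = (11001110101101101000101111)·(00000000000010000000000000) mod 2 = 0+0+0+0+0+0+0+0+0+0+0+0+0+0+0+0+0+0+0+0+0+0+0+0+0+0 mod 2 = 0
  c[18] = d·G[:,18] = (11001110101101101000101111)·(00000000000001000000000000) mod 2 = 0+0+0+0+0+0+0+0+0+0+0+0+0+1+0+0+0+0+0+0+0+0+0+0+0+0 mod 2 = 1
  c[19] = d·G[:,19] = (11001110101101101000101111)·(00000000000000100000000000) mod 2 = 0+0+0+0+0+0+0+0+0+0+0+0+0+0+1+0+0+0+0+0+0+0+0+0+0+0 mod 2 = 1
  c[20] = d·G[:,20] = (11001110101101101000101111)·(00000000000000010000000000) mod 2 = 0+0+0+0+0+0+0+0+0+0+0+0+0+0+0+0+0+0+0+0+0+0+0+0+0+0 mod 2 = 0
  c[21] = d·G[:,21] = (11001110101101101000101111)·(00000000000000001000000000) mod 2 = 0+0+0+0+0+0+0+0+0+0+0+0+0+0+0+0+1+0+0+0+0+0+0+0+0+0 mod 2 = 1
  c[22] = d·G[:,22] = (11001110101101101000101111)·(00000000000000000100000000) mod 2 = 0+0+0+0+0+0+0+0+0+0+0+0+0+0+0+0+0+0+0+0+0+0+0+0+0+0 mod 2 = 0
  c[23] = d·G[:,23] = (11001110101101101000101111)·(00000000000000000010000000) mod 2 = 0+0+0+0+0+0+0+0+0+0+0+0+0+0+0+0+0+0+0+0+0+0+0+0+0+0 mod 2 = 0
  c[24] = d·G[:,24] = (11001110101101101000101111)·(00000000000000000001000000) mod 2 = 0+0+0+0+0+0+0+0+0+0+0+0+0+0+0+0+0+0+0+0+0+0+0+0+0+0 mod 2 = 0
  c[25] = d·G[:,25] = (11001110101101101000101111)·(00000000000000000000100000) mod 2 = 0+0+0+0+0+0+0+0+0+0+0+0+0+0+0+0+0+0+0+0+1+0+0+0+0+0 mod 2 = 1
  c[26] = d·G[:,26] = (11001110101101101000101111)·(00000000000000000000010000) mod 2 = 0+0+0+0+0+0+0+0+0+0+0+0+0+0+0+0+0+0+0+0+0+0+0+0+0+0 mod 2 = 0
  c[27] = d·G[:,27] = (11001110101101101000101111)·(00000000000000000000001000) mod 2 = 0+0+0+0+0+0+0+0+0+0+0+0+0+0+0+0+0+0+0+0+0+0+1+0+0+0 mod 2 = 1
  c[28] = d·G[:,28] = (11001110101101101000101111)·(00000000000000000000000100) mod 2 = 0+0+0+0+0+0+0+0+0+0+0+0+0+0+0+0+0+0+0+0+0+0+0+1+0+0 mod 2 = 1
  c[29] = d·G[:,29] = (11001110101101101000101111)·(00000000000000000000000010) mod 2 = 0+0+0+0+0+0+0+0+0+0+0+0+0+0+0+0+0+0+0+0+0+0+0+0+1+0 mod 2 = 1
  c[30] = d·G[:,30] = (11001110101101101000101111)·(00000000000000000000000001) mod 2 = 0+0+0+0+0+0+0+0+0+0+0+0+0+0+0+0+0+0+0+0+0+0+0+0+0+1 mod 2 = 1
Codeword = 0111100011101011101101000101111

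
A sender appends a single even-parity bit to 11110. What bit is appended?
Sum of data bits: 1+1+1+1+0 = 4.
4 mod 2 = 0, so parity bit = 0.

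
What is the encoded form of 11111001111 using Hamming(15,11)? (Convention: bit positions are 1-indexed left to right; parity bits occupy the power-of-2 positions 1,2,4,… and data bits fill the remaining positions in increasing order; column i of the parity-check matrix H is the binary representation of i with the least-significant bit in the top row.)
Codeword c = d · G (mod 2), d = 11111001111:
  c[0] = d·G[:,0] = (11111001111)·(11011010101) mod 2 = 1+1+0+1+1+0+0+0+1+0+1 mod 2 = 0
  c[1] = d·G[:,1] = (11111001111)·(10110110011) mod 2 = 1+0+1+1+0+0+0+0+0+1+1 mod 2 = 1
  c[2] = d·G[:,2] = (11111001111)·(10000000000) mod 2 = 1+0+0+0+0+0+0+0+0+0+0 mod 2 = 1
  c[3] = d·G[:,3] = (11111001111)·(01110001111) mod 2 = 0+1+1+1+0+0+0+1+1+1+1 mod 2 = 1
  c[4] = d·G[:,4] = (11111001111)·(01000000000) mod 2 = 0+1+0+0+0+0+0+0+0+0+0 mod 2 = 1
  c[5] = d·G[:,5] = (11111001111)·(00100000000) mod 2 = 0+0+1+0+0+0+0+0+0+0+0 mod 2 = 1
  c[6] = d·G[:,6] = (11111001111)·(00010000000) mod 2 = 0+0+0+1+0+0+0+0+0+0+0 mod 2 = 1
  c[7] = d·G[:,7] = (11111001111)·(00001111111) mod 2 = 0+0+0+0+1+0+0+1+1+1+1 mod 2 = 1
  c[8] = d·G[:,8] = (11111001111)·(00001000000) mod 2 = 0+0+0+0+1+0+0+0+0+0+0 mod 2 = 1
  c[9] = d·G[:,9] = (11111001111)·(00000100000) mod 2 = 0+0+0+0+0+0+0+0+0+0+0 mod 2 = 0
  c[10] = d·G[:,10] = (11111001111)·(00000010000) mod 2 = 0+0+0+0+0+0+0+0+0+0+0 mod 2 = 0
  c[11] = d·G[:,11] = (11111001111)·(00000001000) mod 2 = 0+0+0+0+0+0+0+1+0+0+0 mod 2 = 1
  c[12] = d·G[:,12] = (11111001111)·(00000000100) mod 2 = 0+0+0+0+0+0+0+0+1+0+0 mod 2 = 1
  c[13] = d·G[:,13] = (11111001111)·(00000000010) mod 2 = 0+0+0+0+0+0+0+0+0+1+0 mod 2 = 1
  c[14] = d·G[:,14] = (11111001111)·(00000000001) mod 2 = 0+0+0+0+0+0+0+0+0+0+1 mod 2 = 1
Codeword = 011111111001111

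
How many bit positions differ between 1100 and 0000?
XOR = 1100, count of 1s = 2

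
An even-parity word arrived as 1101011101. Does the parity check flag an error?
Sum of received bits: 1+1+0+1+0+1+1+1+0+1 = 7; 7 mod 2 = 1. Result is 1 ≠ 0 → error detected.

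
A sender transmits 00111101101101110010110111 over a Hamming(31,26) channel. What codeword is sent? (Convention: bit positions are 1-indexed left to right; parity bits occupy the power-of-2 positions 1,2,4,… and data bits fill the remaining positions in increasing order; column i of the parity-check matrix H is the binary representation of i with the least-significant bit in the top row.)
Codeword c = d · G (mod 2), d = 00111101101101110010110111:
  c[0] = d·G[:,0] = (00111101101101110010110111)·(11011010101101010101010101) mod 2 = 0+0+0+1+1+0+0+0+1+0+1+1+0+1+0+1+0+0+0+0+0+1+0+1+0+1 mod 2 = 0
  c[1] = d·G[:,1] = (00111101101101110010110111)·(10110110011011001100110011) mod 2 = 0+0+1+1+0+1+0+0+0+0+1+0+0+1+0+0+0+0+0+0+1+1+0+0+1+1 mod 2 = 1
  c[2] = d·G[:,2] = (00111101101101110010110111)·(10000000000000000000000000) mod 2 = 0+0+0+0+0+0+0+0+0+0+0+0+0+0+0+0+0+0+0+0+0+0+0+0+0+0 mod 2 = 0
  c[3] = d·G[:,3] = (00111101101101110010110111)·(01110001111000111100001111) mod 2 = 0+0+1+1+0+0+0+1+1+0+1+0+0+0+1+1+0+0+0+0+0+0+0+1+1+1 mod 2 = 0
  c[4] = d·G[:,4] = (00111101101101110010110111)·(01000000000000000000000000) mod 2 = 0+0+0+0+0+0+0+0+0+0+0+0+0+0+0+0+0+0+0+0+0+0+0+0+0+0 mod 2 = 0
  c[5] = d·G[:,5] = (00111101101101110010110111)·(00100000000000000000000000) mod 2 = 0+0+1+0+0+0+0+0+0+0+0+0+0+0+0+0+0+0+0+0+0+0+0+0+0+0 mod 2 = 1
  c[6] = d·G[:,6] = (00111101101101110010110111)·(00010000000000000000000000) mod 2 = 0+0+0+1+0+0+0+0+0+0+0+0+0+0+0+0+0+0+0+0+0+0+0+0+0+0 mod 2 = 1
  c[7] = d·G[:,7] = (00111101101101110010110111)·(00001111111000000011111111) mod 2 = 0+0+0+0+1+1+0+1+1+0+1+0+0+0+0+0+0+0+1+0+1+1+0+1+1+1 mod 2 = 1
  c[8] = d·G[:,8] = (00111101101101110010110111)·(00001000000000000000000000) mod 2 = 0+0+0+0+1+0+0+0+0+0+0+0+0+0+0+0+0+0+0+0+0+0+0+0+0+0 mod 2 = 1
  c[9] = d·G[:,9] = (00111101101101110010110111)·(00000100000000000000000000) mod 2 = 0+0+0+0+0+1+0+0+0+0+0+0+0+0+0+0+0+0+0+0+0+0+0+0+0+0 mod 2 = 1
  c[10] = d·G[:,10] = (00111101101101110010110111)·(00000010000000000000000000) mod 2 = 0+0+0+0+0+0+0+0+0+0+0+0+0+0+0+0+0+0+0+0+0+0+0+0+0+0 mod 2 = 0
  c[11] = d·G[:,11] = (00111101101101110010110111)·(00000001000000000000000000) mod 2 = 0+0+0+0+0+0+0+1+0+0+0+0+0+0+0+0+0+0+0+0+0+0+0+0+0+0 mod 2 = 1
  c[12] = d·G[:,12] = (00111101101101110010110111)·(00000000100000000000000000) mod 2 = 0+0+0+0+0+0+0+0+1+0+0+0+0+0+0+0+0+0+0+0+0+0+0+0+0+0 mod 2 = 1
  c[13] = d·G[:,13] = (00111101101101110010110111)·(00000000010000000000000000) mod 2 = 0+0+0+0+0+0+0+0+0+0+0+0+0+0+0+0+0+0+0+0+0+0+0+0+0+0 mod 2 = 0
  c[14] = d·G[:,14] = (00111101101101110010110111)·(00000000001000000000000000) mod 2 = 0+0+0+0+0+0+0+0+0+0+1+0+0+0+0+0+0+0+0+0+0+0+0+0+0+0 mod 2 = 1
  c[15] = d·G[:,15] = (00111101101101110010110111)·(00000000000111111111111111) mod 2 = 0+0+0+0+0+0+0+0+0+0+0+1+0+1+1+1+0+0+1+0+1+1+0+1+1+1 mod 2 = 0
  c[16] = d·G[:,16] = (00111101101101110010110111)·(00000000000100000000000000) mod 2 = 0+0+0+0+0+0+0+0+0+0+0+1+0+0+0+0+0+0+0+0+0+0+0+0+0+0 mod 2 = 1
  c[17] = d·G[:,17] = (00111101101101110010110111)·(00000000000010000000000000) mod 2 = 0+0+0+0+0+0+0+0+0+0+0+0+0+0+0+0+0+0+0+0+0+0+0+0+0+0 mod 2 = 0
  c[18] = d·G[:,18] = (00111101101101110010110111)·(00000000000001000000000000) mod 2 = 0+0+0+0+0+0+0+0+0+0+0+0+0+1+0+0+0+0+0+0+0+0+0+0+0+0 mod 2 = 1
  c[19] = d·G[:,19] = (00111101101101110010110111)·(00000000000000100000000000) mod 2 = 0+0+0+0+0+0+0+0+0+0+0+0+0+0+1+0+0+0+0+0+0+0+0+0+0+0 mod 2 = 1
  c[20] = d·G[:,20] = (00111101101101110010110111)·(00000000000000010000000000) mod 2 = 0+0+0+0+0+0+0+0+0+0+0+0+0+0+0+1+0+0+0+0+0+0+0+0+0+0 mod 2 = 1
  c[21] = d·G[:,21] = (00111101101101110010110111)·(00000000000000001000000000) mod 2 = 0+0+0+0+0+0+0+0+0+0+0+0+0+0+0+0+0+0+0+0+0+0+0+0+0+0 mod 2 = 0
  c[22] = d·G[:,22] = (00111101101101110010110111)·(00000000000000000100000000) mod 2 = 0+0+0+0+0+0+0+0+0+0+0+0+0+0+0+0+0+0+0+0+0+0+0+0+0+0 mod 2 = 0
  c[23] = d·G[:,23] = (00111101101101110010110111)·(00000000000000000010000000) mod 2 = 0+0+0+0+0+0+0+0+0+0+0+0+0+0+0+0+0+0+1+0+0+0+0+0+0+0 mod 2 = 1
  c[24] = d·G[:,24] = (00111101101101110010110111)·(00000000000000000001000000) mod 2 = 0+0+0+0+0+0+0+0+0+0+0+0+0+0+0+0+0+0+0+0+0+0+0+0+0+0 mod 2 = 0
  c[25] = d·G[:,25] = (00111101101101110010110111)·(00000000000000000000100000) mod 2 = 0+0+0+0+0+0+0+0+0+0+0+0+0+0+0+0+0+0+0+0+1+0+0+0+0+0 mod 2 = 1
  c[26] = d·G[:,26] = (00111101101101110010110111)·(00000000000000000000010000) mod 2 = 0+0+0+0+0+0+0+0+0+0+0+0+0+0+0+0+0+0+0+0+0+1+0+0+0+0 mod 2 = 1
  c[27] = d·G[:,27] = (00111101101101110010110111)·(00000000000000000000001000) mod 2 = 0+0+0+0+0+0+0+0+0+0+0+0+0+0+0+0+0+0+0+0+0+0+0+0+0+0 mod 2 = 0
  c[28] = d·G[:,28] = (00111101101101110010110111)·(00000000000000000000000100) mod 2 = 0+0+0+0+0+0+0+0+0+0+0+0+0+0+0+0+0+0+0+0+0+0+0+1+0+0 mod 2 = 1
  c[29] = d·G[:,29] = (00111101101101110010110111)·(00000000000000000000000010) mod 2 = 0+0+0+0+0+0+0+0+0+0+0+0+0+0+0+0+0+0+0+0+0+0+0+0+1+0 mod 2 = 1
  c[30] = d·G[:,30] = (00111101101101110010110111)·(00000000000000000000000001) mod 2 = 0+0+0+0+0+0+0+0+0+0+0+0+0+0+0+0+0+0+0+0+0+0+0+0+0+1 mod 2 = 1
Codeword = 0100011111011010101110010110111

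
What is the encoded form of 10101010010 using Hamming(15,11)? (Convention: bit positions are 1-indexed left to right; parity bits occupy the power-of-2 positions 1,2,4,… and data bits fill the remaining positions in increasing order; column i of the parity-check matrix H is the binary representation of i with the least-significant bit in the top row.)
Codeword c = d · G (mod 2), d = 10101010010:
  c[0] = d·G[:,0] = (10101010010)·(11011010101) mod 2 = 1+0+0+0+1+0+1+0+0+0+0 mod 2 = 1
  c[1] = d·G[:,1] = (10101010010)·(10110110011) mod 2 = 1+0+1+0+0+0+1+0+0+1+0 mod 2 = 0
  c[2] = d·G[:,2] = (10101010010)·(10000000000) mod 2 = 1+0+0+0+0+0+0+0+0+0+0 mod 2 = 1
  c[3] = d·G[:,3] = (10101010010)·(01110001111) mod 2 = 0+0+1+0+0+0+0+0+0+1+0 mod 2 = 0
  c[4] = d·G[:,4] = (10101010010)·(01000000000) mod 2 = 0+0+0+0+0+0+0+0+0+0+0 mod 2 = 0
  c[5] = d·G[:,5] = (10101010010)·(00100000000) mod 2 = 0+0+1+0+0+0+0+0+0+0+0 mod 2 = 1
  c[6] = d·G[:,6] = (10101010010)·(00010000000) mod 2 = 0+0+0+0+0+0+0+0+0+0+0 mod 2 = 0
  c[7] = d·G[:,7] = (10101010010)·(00001111111) mod 2 = 0+0+0+0+1+0+1+0+0+1+0 mod 2 = 1
  c[8] = d·G[:,8] = (10101010010)·(00001000000) mod 2 = 0+0+0+0+1+0+0+0+0+0+0 mod 2 = 1
  c[9] = d·G[:,9] = (10101010010)·(00000100000) mod 2 = 0+0+0+0+0+0+0+0+0+0+0 mod 2 = 0
  c[10] = d·G[:,10] = (10101010010)·(00000010000) mod 2 = 0+0+0+0+0+0+1+0+0+0+0 mod 2 = 1
  c[11] = d·G[:,11] = (10101010010)·(00000001000) mod 2 = 0+0+0+0+0+0+0+0+0+0+0 mod 2 = 0
  c[12] = d·G[:,12] = (10101010010)·(00000000100) mod 2 = 0+0+0+0+0+0+0+0+0+0+0 mod 2 = 0
  c[13] = d·G[:,13] = (10101010010)·(00000000010) mod 2 = 0+0+0+0+0+0+0+0+0+1+0 mod 2 = 1
  c[14] = d·G[:,14] = (10101010010)·(00000000001) mod 2 = 0+0+0+0+0+0+0+0+0+0+0 mod 2 = 0
Codeword = 101001011010010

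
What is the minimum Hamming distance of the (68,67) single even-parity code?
d_min = 2 (flipping one data bit also flips the parity bit, so the two closest codewords differ in exactly 2 positions).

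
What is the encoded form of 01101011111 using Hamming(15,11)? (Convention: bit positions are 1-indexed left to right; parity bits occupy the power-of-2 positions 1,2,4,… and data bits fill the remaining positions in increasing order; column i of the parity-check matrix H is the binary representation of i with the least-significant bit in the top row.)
Codeword c = d · G (mod 2), d = 01101011111:
  c[0] = d·G[:,0] = (01101011111)·(11011010101) mod 2 = 0+1+0+0+1+0+1+0+1+0+1 mod 2 = 1
  c[1] = d·G[:,1] = (01101011111)·(10110110011) mod 2 = 0+0+1+0+0+0+1+0+0+1+1 mod 2 = 0
  c[2] = d·G[:,2] = (01101011111)·(10000000000) mod 2 = 0+0+0+0+0+0+0+0+0+0+0 mod 2 = 0
  c[3] = d·G[:,3] = (01101011111)·(01110001111) mod 2 = 0+1+1+0+0+0+0+1+1+1+1 mod 2 = 0
  c[4] = d·G[:,4] = (01101011111)·(01000000000) mod 2 = 0+1+0+0+0+0+0+0+0+0+0 mod 2 = 1
  c[5] = d·G[:,5] = (01101011111)·(00100000000) mod 2 = 0+0+1+0+0+0+0+0+0+0+0 mod 2 = 1
  c[6] = d·G[:,6] = (01101011111)·(00010000000) mod 2 = 0+0+0+0+0+0+0+0+0+0+0 mod 2 = 0
  c[7] = d·G[:,7] = (01101011111)·(00001111111) mod 2 = 0+0+0+0+1+0+1+1+1+1+1 mod 2 = 0
  c[8] = d·G[:,8] = (01101011111)·(00001000000) mod 2 = 0+0+0+0+1+0+0+0+0+0+0 mod 2 = 1
  c[9] = d·G[:,9] = (01101011111)·(00000100000) mod 2 = 0+0+0+0+0+0+0+0+0+0+0 mod 2 = 0
  c[10] = d·G[:,10] = (01101011111)·(00000010000) mod 2 = 0+0+0+0+0+0+1+0+0+0+0 mod 2 = 1
  c[11] = d·G[:,11] = (01101011111)·(00000001000) mod 2 = 0+0+0+0+0+0+0+1+0+0+0 mod 2 = 1
  c[12] = d·G[:,12] = (01101011111)·(00000000100) mod 2 = 0+0+0+0+0+0+0+0+1+0+0 mod 2 = 1
  c[13] = d·G[:,13] = (01101011111)·(00000000010) mod 2 = 0+0+0+0+0+0+0+0+0+1+0 mod 2 = 1
  c[14] = d·G[:,14] = (01101011111)·(00000000001) mod 2 = 0+0+0+0+0+0+0+0+0+0+1 mod 2 = 1
Codeword = 100011001011111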